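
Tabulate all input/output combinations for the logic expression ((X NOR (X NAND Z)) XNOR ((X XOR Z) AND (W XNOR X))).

W | Z | X | Output
------------------
0 | 0 | 0 | 1
0 | 0 | 1 | 1
0 | 1 | 0 | 0
0 | 1 | 1 | 1
1 | 0 | 0 | 1
1 | 0 | 1 | 0
1 | 1 | 0 | 1
1 | 1 | 1 | 1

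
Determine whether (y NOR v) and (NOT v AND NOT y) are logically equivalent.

Yes, they are equivalent — the two output columns agree on all 4 assignments:
v | y | Expression 1 | Expression 2
-----------------------------------
0 | 0 | 1 | 1
0 | 1 | 0 | 0
1 | 0 | 0 | 0
1 | 1 | 0 | 0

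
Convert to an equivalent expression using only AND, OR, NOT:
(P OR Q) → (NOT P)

NOT (P OR Q) OR (NOT P)
(Implication elimination: A → B = NOT A OR B)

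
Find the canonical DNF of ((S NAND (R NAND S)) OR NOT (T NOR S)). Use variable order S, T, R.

(NOT S AND NOT T AND NOT R) OR (NOT S AND NOT T AND R) OR (NOT S AND T AND NOT R) OR (NOT S AND T AND R) OR (S AND NOT T AND NOT R) OR (S AND NOT T AND R) OR (S AND T AND NOT R) OR (S AND T AND R)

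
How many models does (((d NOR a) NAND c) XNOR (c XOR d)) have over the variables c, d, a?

Satisfying assignments: (0,1,0), (0,1,1), (1,0,1)
Count: 3 out of 8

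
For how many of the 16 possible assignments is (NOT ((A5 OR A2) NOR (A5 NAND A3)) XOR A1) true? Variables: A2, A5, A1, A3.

Satisfying assignments: (0,0,0,0), (0,0,0,1), (0,1,0,0), (0,1,0,1), (1,0,0,0), (1,0,0,1), (1,1,0,0), (1,1,0,1)
Count: 8 out of 16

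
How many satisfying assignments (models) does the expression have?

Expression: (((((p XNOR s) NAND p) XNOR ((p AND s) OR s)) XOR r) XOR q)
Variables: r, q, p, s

Satisfying assignments: (0,0,0,1), (0,1,0,0), (0,1,1,0), (0,1,1,1), (1,0,0,0), (1,0,1,0), (1,0,1,1), (1,1,0,1)
Count: 8 out of 16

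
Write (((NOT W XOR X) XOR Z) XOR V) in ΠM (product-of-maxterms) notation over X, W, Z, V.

ΠM(1, 2, 4, 7, 8, 11, 13, 14) = (X OR W OR Z OR NOT V) AND (X OR W OR NOT Z OR V) AND (X OR NOT W OR Z OR V) AND (X OR NOT W OR NOT Z OR NOT V) AND (NOT X OR W OR Z OR V) AND (NOT X OR W OR NOT Z OR NOT V) AND (NOT X OR NOT W OR Z OR NOT V) AND (NOT X OR NOT W OR NOT Z OR V)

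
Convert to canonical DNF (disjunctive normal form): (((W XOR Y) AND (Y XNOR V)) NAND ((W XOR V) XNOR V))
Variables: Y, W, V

(NOT Y AND NOT W AND NOT V) OR (NOT Y AND NOT W AND V) OR (NOT Y AND W AND NOT V) OR (NOT Y AND W AND V) OR (Y AND NOT W AND NOT V) OR (Y AND W AND NOT V) OR (Y AND W AND V)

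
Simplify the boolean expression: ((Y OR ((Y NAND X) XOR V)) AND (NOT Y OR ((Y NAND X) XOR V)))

By distribution ((E OR v) AND (E OR NOT v) = E):
= ((Y NAND X) XOR V)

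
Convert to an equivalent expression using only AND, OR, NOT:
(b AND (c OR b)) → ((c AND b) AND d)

NOT (b AND (c OR b)) OR ((c AND b) AND d)
(Implication elimination: A → B = NOT A OR B)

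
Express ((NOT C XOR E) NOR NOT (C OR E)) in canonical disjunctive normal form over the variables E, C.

(NOT E AND C) OR (E AND NOT C)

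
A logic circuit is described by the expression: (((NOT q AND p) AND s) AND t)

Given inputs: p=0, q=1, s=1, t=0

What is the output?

Substituting: (((NOT 1 AND 0) AND 1) AND 0)
= 0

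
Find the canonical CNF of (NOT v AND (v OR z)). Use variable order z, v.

(z OR v) AND (z OR NOT v) AND (NOT z OR NOT v)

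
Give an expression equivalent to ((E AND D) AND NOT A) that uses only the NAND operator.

((((E NAND D) NAND (E NAND D)) NAND (A NAND A)) NAND (((E NAND D) NAND (E NAND D)) NAND (A NAND A)))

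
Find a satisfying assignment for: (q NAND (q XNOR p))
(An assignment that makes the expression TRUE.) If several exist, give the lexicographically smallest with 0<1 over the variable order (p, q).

p=0, q=0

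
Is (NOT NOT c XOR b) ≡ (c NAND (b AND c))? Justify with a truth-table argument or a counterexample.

No. Counterexample: with c=0, b=0, Expression 1 = 0 but Expression 2 = 1.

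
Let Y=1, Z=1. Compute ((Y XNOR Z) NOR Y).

Substituting: ((1 XNOR 1) NOR 1)
= 0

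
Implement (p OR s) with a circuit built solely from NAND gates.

((p NAND p) NAND (s NAND s))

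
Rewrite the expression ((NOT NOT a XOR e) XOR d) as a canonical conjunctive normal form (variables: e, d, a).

(e OR d OR a) AND (e OR NOT d OR NOT a) AND (NOT e OR d OR NOT a) AND (NOT e OR NOT d OR a)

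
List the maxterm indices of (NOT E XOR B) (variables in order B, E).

ΠM(1, 2) = (B OR NOT E) AND (NOT B OR E)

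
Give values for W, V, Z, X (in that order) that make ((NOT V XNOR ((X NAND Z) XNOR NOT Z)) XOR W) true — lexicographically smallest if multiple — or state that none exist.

W=0, V=0, Z=0, X=0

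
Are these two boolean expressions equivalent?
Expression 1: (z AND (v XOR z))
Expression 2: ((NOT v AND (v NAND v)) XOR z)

No. Counterexample: with v=0, z=0, Expression 1 = 0 but Expression 2 = 1.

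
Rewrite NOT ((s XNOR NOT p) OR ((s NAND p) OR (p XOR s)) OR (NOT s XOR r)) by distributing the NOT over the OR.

NOT (s XNOR NOT p) AND NOT ((s NAND p) OR (p XOR s)) AND NOT (NOT s XOR r)
De Morgan's: NOT(OR of terms) = AND of negations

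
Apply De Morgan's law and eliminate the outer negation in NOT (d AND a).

NOT d OR NOT a
De Morgan's: NOT(AND of terms) = OR of negations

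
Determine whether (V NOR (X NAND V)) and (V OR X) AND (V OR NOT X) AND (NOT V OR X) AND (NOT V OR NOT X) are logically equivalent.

Yes, they are equivalent — the two output columns agree on all 4 assignments:
V | X | Expression 1 | Expression 2
-----------------------------------
0 | 0 | 0 | 0
0 | 1 | 0 | 0
1 | 0 | 0 | 0
1 | 1 | 0 | 0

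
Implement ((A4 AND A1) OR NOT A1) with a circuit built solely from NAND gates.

((((A4 NAND A1) NAND (A4 NAND A1)) NAND ((A4 NAND A1) NAND (A4 NAND A1))) NAND ((A1 NAND A1) NAND (A1 NAND A1)))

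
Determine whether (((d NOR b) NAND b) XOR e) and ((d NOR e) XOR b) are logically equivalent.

No. Counterexample: with b=0, d=1, e=0, Expression 1 = 1 but Expression 2 = 0.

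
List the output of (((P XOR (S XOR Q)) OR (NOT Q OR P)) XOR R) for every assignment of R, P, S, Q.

R | P | S | Q | Output
----------------------
0 | 0 | 0 | 0 | 1
0 | 0 | 0 | 1 | 1
0 | 0 | 1 | 0 | 1
0 | 0 | 1 | 1 | 0
0 | 1 | 0 | 0 | 1
0 | 1 | 0 | 1 | 1
0 | 1 | 1 | 0 | 1
0 | 1 | 1 | 1 | 1
1 | 0 | 0 | 0 | 0
1 | 0 | 0 | 1 | 0
1 | 0 | 1 | 0 | 0
1 | 0 | 1 | 1 | 1
1 | 1 | 0 | 0 | 0
1 | 1 | 0 | 1 | 0
1 | 1 | 1 | 0 | 0
1 | 1 | 1 | 1 | 0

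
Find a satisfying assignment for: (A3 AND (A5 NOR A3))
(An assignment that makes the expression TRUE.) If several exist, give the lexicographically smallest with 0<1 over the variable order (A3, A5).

UNSATISFIABLE - no assignment makes this expression true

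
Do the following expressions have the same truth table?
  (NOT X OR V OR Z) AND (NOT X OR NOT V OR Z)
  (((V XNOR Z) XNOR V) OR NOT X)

Yes, they are equivalent — the two output columns agree on all 8 assignments:
X | V | Z | Expression 1 | Expression 2
---------------------------------------
0 | 0 | 0 | 1 | 1
0 | 0 | 1 | 1 | 1
0 | 1 | 0 | 1 | 1
0 | 1 | 1 | 1 | 1
1 | 0 | 0 | 0 | 0
1 | 0 | 1 | 1 | 1
1 | 1 | 0 | 0 | 0
1 | 1 | 1 | 1 | 1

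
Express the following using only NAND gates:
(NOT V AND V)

(((V NAND V) NAND V) NAND ((V NAND V) NAND V))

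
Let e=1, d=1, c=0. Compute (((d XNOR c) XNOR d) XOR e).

Substituting: (((1 XNOR 0) XNOR 1) XOR 1)
= 1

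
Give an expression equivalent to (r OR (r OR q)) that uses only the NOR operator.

((r NOR ((r NOR q) NOR (r NOR q))) NOR (r NOR ((r NOR q) NOR (r NOR q))))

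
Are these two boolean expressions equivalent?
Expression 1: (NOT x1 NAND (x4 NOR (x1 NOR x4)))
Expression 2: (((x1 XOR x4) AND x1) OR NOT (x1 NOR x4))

No. Counterexample: with x1=0, x4=0, Expression 1 = 1 but Expression 2 = 0.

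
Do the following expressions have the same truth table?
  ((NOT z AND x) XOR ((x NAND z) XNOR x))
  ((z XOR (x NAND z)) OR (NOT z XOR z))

No. Counterexample: with z=0, x=0, Expression 1 = 0 but Expression 2 = 1.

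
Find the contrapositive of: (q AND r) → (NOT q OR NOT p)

Contrapositive: NOT (NOT q OR NOT p) → NOT (q AND r)
Note: A statement and its contrapositive are logically equivalent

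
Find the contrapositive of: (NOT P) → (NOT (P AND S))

Contrapositive: (P AND S) → P
Note: A statement and its contrapositive are logically equivalent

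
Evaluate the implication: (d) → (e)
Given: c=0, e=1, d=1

Antecedent (d) = 1; consequent (e) = 1.
1 → 1 = 1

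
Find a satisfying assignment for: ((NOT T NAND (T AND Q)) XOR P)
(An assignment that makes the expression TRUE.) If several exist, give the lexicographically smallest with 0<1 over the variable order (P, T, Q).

P=0, T=0, Q=0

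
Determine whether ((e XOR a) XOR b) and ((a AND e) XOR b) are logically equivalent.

No. Counterexample: with a=0, e=1, b=0, Expression 1 = 1 but Expression 2 = 0.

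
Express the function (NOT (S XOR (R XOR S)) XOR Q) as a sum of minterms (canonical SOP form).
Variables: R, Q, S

Σm(0, 1, 6, 7) = (NOT R AND NOT Q AND NOT S) OR (NOT R AND NOT Q AND S) OR (R AND Q AND NOT S) OR (R AND Q AND S)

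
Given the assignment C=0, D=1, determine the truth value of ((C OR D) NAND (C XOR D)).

Substituting: ((0 OR 1) NAND (0 XOR 1))
= 0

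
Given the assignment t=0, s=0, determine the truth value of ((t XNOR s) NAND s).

Substituting: ((0 XNOR 0) NAND 0)
= 1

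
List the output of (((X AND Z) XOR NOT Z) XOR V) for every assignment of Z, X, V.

Z | X | V | Output
------------------
0 | 0 | 0 | 1
0 | 0 | 1 | 0
0 | 1 | 0 | 1
0 | 1 | 1 | 0
1 | 0 | 0 | 0
1 | 0 | 1 | 1
1 | 1 | 0 | 1
1 | 1 | 1 | 0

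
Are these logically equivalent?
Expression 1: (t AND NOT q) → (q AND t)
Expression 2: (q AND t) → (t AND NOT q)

No, Converse is not equivalent to original (counterexample: q=0, t=1)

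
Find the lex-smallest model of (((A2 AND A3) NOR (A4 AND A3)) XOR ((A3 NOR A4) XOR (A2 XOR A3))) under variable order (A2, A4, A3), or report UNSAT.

A2=0, A4=1, A3=0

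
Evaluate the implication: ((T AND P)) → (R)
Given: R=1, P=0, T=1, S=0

Antecedent ((T AND P)) = 0; consequent (R) = 1.
0 → 1 = 1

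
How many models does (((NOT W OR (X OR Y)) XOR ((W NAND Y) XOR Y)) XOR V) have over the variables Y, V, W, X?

Satisfying assignments: (0,0,1,0), (0,1,0,0), (0,1,0,1), (0,1,1,1), (1,0,0,0), (1,0,0,1), (1,1,1,0), (1,1,1,1)
Count: 8 out of 16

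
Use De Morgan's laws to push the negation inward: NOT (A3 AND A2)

NOT A3 OR NOT A2
De Morgan's: NOT(AND of terms) = OR of negations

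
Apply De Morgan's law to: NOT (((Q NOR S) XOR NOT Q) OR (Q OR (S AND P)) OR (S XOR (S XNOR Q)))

NOT ((Q NOR S) XOR NOT Q) AND NOT (Q OR (S AND P)) AND NOT (S XOR (S XNOR Q))
De Morgan's: NOT(OR of terms) = AND of negations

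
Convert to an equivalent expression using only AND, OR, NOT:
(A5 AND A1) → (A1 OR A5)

NOT (A5 AND A1) OR (A1 OR A5)
(Implication elimination: A → B = NOT A OR B)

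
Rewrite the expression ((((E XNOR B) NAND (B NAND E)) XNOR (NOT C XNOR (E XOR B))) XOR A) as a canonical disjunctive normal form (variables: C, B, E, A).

(NOT C AND NOT B AND NOT E AND NOT A) OR (NOT C AND NOT B AND E AND NOT A) OR (NOT C AND B AND NOT E AND NOT A) OR (NOT C AND B AND E AND A) OR (C AND NOT B AND NOT E AND A) OR (C AND NOT B AND E AND A) OR (C AND B AND NOT E AND A) OR (C AND B AND E AND NOT A)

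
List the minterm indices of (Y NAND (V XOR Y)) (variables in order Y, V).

Σm(0, 1, 3) = (NOT Y AND NOT V) OR (NOT Y AND V) OR (Y AND V)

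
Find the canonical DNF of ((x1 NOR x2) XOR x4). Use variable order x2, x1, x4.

(NOT x2 AND NOT x1 AND NOT x4) OR (NOT x2 AND x1 AND x4) OR (x2 AND NOT x1 AND x4) OR (x2 AND x1 AND x4)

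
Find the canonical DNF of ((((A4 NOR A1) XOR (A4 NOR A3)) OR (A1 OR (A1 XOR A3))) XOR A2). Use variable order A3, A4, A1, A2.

(NOT A3 AND NOT A4 AND NOT A1 AND A2) OR (NOT A3 AND NOT A4 AND A1 AND NOT A2) OR (NOT A3 AND A4 AND NOT A1 AND A2) OR (NOT A3 AND A4 AND A1 AND NOT A2) OR (A3 AND NOT A4 AND NOT A1 AND NOT A2) OR (A3 AND NOT A4 AND A1 AND NOT A2) OR (A3 AND A4 AND NOT A1 AND NOT A2) OR (A3 AND A4 AND A1 AND NOT A2)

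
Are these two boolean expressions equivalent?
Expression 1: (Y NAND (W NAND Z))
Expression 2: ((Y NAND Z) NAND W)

No. Counterexample: with Y=0, W=1, Z=0, Expression 1 = 1 but Expression 2 = 0.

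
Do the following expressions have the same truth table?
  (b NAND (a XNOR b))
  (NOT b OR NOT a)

Yes, they are equivalent — the two output columns agree on all 4 assignments:
b | a | Expression 1 | Expression 2
-----------------------------------
0 | 0 | 1 | 1
0 | 1 | 1 | 1
1 | 0 | 1 | 1
1 | 1 | 0 | 0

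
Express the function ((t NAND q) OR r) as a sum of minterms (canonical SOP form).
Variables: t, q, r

Σm(0, 1, 2, 3, 4, 5, 7) = (NOT t AND NOT q AND NOT r) OR (NOT t AND NOT q AND r) OR (NOT t AND q AND NOT r) OR (NOT t AND q AND r) OR (t AND NOT q AND NOT r) OR (t AND NOT q AND r) OR (t AND q AND r)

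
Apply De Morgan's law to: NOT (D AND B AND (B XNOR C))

NOT D OR NOT B OR NOT (B XNOR C)
De Morgan's: NOT(AND of terms) = OR of negations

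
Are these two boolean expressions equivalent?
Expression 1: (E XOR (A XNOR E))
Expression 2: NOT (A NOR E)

No. Counterexample: with E=0, A=0, Expression 1 = 1 but Expression 2 = 0.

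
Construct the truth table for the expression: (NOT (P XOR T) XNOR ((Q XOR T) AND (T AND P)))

T | Q | P | Output
------------------
0 | 0 | 0 | 0
0 | 0 | 1 | 1
0 | 1 | 0 | 0
0 | 1 | 1 | 1
1 | 0 | 0 | 1
1 | 0 | 1 | 1
1 | 1 | 0 | 1
1 | 1 | 1 | 0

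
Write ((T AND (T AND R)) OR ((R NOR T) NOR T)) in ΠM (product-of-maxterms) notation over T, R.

ΠM(0, 2) = (T OR R) AND (NOT T OR R)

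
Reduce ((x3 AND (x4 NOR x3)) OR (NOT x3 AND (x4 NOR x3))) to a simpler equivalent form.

By distribution ((E AND v) OR (E AND NOT v) = E):
= (x4 NOR x3)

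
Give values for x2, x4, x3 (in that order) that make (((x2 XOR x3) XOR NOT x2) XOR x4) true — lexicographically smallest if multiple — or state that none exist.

x2=0, x4=0, x3=0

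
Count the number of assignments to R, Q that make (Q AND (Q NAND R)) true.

Satisfying assignments: (0,1)
Count: 1 out of 4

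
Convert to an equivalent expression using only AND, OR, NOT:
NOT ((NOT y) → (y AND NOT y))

(NOT y) AND NOT (y AND NOT y)
(Negated implication: NOT(A → B) = A AND NOT B)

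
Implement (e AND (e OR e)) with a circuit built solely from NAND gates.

((e NAND ((e NAND e) NAND (e NAND e))) NAND (e NAND ((e NAND e) NAND (e NAND e))))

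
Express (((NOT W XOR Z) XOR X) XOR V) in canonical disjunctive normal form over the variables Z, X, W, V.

(NOT Z AND NOT X AND NOT W AND NOT V) OR (NOT Z AND NOT X AND W AND V) OR (NOT Z AND X AND NOT W AND V) OR (NOT Z AND X AND W AND NOT V) OR (Z AND NOT X AND NOT W AND V) OR (Z AND NOT X AND W AND NOT V) OR (Z AND X AND NOT W AND NOT V) OR (Z AND X AND W AND V)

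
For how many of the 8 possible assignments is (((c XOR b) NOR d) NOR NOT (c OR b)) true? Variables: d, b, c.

Satisfying assignments: (0,0,1), (0,1,0), (1,0,1), (1,1,0), (1,1,1)
Count: 5 out of 8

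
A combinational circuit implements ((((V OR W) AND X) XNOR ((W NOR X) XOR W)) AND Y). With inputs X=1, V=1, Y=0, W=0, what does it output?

Substituting: ((((1 OR 0) AND 1) XNOR ((0 NOR 1) XOR 0)) AND 0)
= 0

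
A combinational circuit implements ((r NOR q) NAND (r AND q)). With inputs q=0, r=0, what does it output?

Substituting: ((0 NOR 0) NAND (0 AND 0))
= 1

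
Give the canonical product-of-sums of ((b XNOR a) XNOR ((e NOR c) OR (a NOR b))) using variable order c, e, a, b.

ΠM(1, 2, 7, 11, 15) = (c OR e OR a OR NOT b) AND (c OR e OR NOT a OR b) AND (c OR NOT e OR NOT a OR NOT b) AND (NOT c OR e OR NOT a OR NOT b) AND (NOT c OR NOT e OR NOT a OR NOT b)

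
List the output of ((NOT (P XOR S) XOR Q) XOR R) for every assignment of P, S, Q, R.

P | S | Q | R | Output
----------------------
0 | 0 | 0 | 0 | 1
0 | 0 | 0 | 1 | 0
0 | 0 | 1 | 0 | 0
0 | 0 | 1 | 1 | 1
0 | 1 | 0 | 0 | 0
0 | 1 | 0 | 1 | 1
0 | 1 | 1 | 0 | 1
0 | 1 | 1 | 1 | 0
1 | 0 | 0 | 0 | 0
1 | 0 | 0 | 1 | 1
1 | 0 | 1 | 0 | 1
1 | 0 | 1 | 1 | 0
1 | 1 | 0 | 0 | 1
1 | 1 | 0 | 1 | 0
1 | 1 | 1 | 0 | 0
1 | 1 | 1 | 1 | 1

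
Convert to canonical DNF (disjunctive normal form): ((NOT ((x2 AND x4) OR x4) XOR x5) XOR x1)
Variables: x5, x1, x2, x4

(NOT x5 AND NOT x1 AND NOT x2 AND NOT x4) OR (NOT x5 AND NOT x1 AND x2 AND NOT x4) OR (NOT x5 AND x1 AND NOT x2 AND x4) OR (NOT x5 AND x1 AND x2 AND x4) OR (x5 AND NOT x1 AND NOT x2 AND x4) OR (x5 AND NOT x1 AND x2 AND x4) OR (x5 AND x1 AND NOT x2 AND NOT x4) OR (x5 AND x1 AND x2 AND NOT x4)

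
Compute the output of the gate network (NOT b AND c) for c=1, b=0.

Substituting: (NOT 0 AND 1)
= 1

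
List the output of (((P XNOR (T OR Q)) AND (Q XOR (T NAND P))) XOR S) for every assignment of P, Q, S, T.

P | Q | S | T | Output
----------------------
0 | 0 | 0 | 0 | 1
0 | 0 | 0 | 1 | 0
0 | 0 | 1 | 0 | 0
0 | 0 | 1 | 1 | 1
0 | 1 | 0 | 0 | 0
0 | 1 | 0 | 1 | 0
0 | 1 | 1 | 0 | 1
0 | 1 | 1 | 1 | 1
1 | 0 | 0 | 0 | 0
1 | 0 | 0 | 1 | 0
1 | 0 | 1 | 0 | 1
1 | 0 | 1 | 1 | 1
1 | 1 | 0 | 0 | 0
1 | 1 | 0 | 1 | 1
1 | 1 | 1 | 0 | 1
1 | 1 | 1 | 1 | 0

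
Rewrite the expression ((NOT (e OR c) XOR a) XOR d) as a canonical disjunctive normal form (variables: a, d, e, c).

(NOT a AND NOT d AND NOT e AND NOT c) OR (NOT a AND d AND NOT e AND c) OR (NOT a AND d AND e AND NOT c) OR (NOT a AND d AND e AND c) OR (a AND NOT d AND NOT e AND c) OR (a AND NOT d AND e AND NOT c) OR (a AND NOT d AND e AND c) OR (a AND d AND NOT e AND NOT c)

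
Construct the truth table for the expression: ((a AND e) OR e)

a | e | Output
--------------
0 | 0 | 0
0 | 1 | 1
1 | 0 | 0
1 | 1 | 1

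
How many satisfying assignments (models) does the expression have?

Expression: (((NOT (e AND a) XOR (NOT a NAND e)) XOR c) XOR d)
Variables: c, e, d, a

Satisfying assignments: (0,0,1,0), (0,0,1,1), (0,1,0,0), (0,1,0,1), (1,0,0,0), (1,0,0,1), (1,1,1,0), (1,1,1,1)
Count: 8 out of 16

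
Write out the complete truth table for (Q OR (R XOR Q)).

R | Q | Output
--------------
0 | 0 | 0
0 | 1 | 1
1 | 0 | 1
1 | 1 | 1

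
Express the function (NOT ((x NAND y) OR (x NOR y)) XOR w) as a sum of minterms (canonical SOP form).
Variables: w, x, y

Σm(3, 4, 5, 6) = (NOT w AND x AND y) OR (w AND NOT x AND NOT y) OR (w AND NOT x AND y) OR (w AND x AND NOT y)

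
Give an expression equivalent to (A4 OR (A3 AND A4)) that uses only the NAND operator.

((A4 NAND A4) NAND (((A3 NAND A4) NAND (A3 NAND A4)) NAND ((A3 NAND A4) NAND (A3 NAND A4))))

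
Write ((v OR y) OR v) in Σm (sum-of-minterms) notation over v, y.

Σm(1, 2, 3) = (NOT v AND y) OR (v AND NOT y) OR (v AND y)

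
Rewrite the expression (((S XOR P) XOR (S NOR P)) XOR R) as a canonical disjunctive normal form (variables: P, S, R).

(NOT P AND NOT S AND NOT R) OR (NOT P AND S AND NOT R) OR (P AND NOT S AND NOT R) OR (P AND S AND R)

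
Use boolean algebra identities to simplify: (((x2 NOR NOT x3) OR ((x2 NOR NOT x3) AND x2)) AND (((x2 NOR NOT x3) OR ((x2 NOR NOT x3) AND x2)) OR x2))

By absorption (E AND (E OR v) = E) then absorption (E OR (E AND v) = E):
= (x2 NOR NOT x3)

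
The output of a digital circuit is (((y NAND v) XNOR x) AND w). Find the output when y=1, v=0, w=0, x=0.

Substituting: (((1 NAND 0) XNOR 0) AND 0)
= 0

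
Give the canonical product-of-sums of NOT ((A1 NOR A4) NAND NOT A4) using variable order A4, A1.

ΠM(1, 2, 3) = (A4 OR NOT A1) AND (NOT A4 OR A1) AND (NOT A4 OR NOT A1)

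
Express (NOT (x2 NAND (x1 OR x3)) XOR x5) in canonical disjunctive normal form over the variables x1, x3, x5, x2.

(NOT x1 AND NOT x3 AND x5 AND NOT x2) OR (NOT x1 AND NOT x3 AND x5 AND x2) OR (NOT x1 AND x3 AND NOT x5 AND x2) OR (NOT x1 AND x3 AND x5 AND NOT x2) OR (x1 AND NOT x3 AND NOT x5 AND x2) OR (x1 AND NOT x3 AND x5 AND NOT x2) OR (x1 AND x3 AND NOT x5 AND x2) OR (x1 AND x3 AND x5 AND NOT x2)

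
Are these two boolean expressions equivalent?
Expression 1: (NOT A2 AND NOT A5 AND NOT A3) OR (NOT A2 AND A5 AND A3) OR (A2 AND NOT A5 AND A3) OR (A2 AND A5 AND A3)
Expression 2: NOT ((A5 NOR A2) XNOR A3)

Yes, they are equivalent — the two output columns agree on all 8 assignments:
A2 | A5 | A3 | Expression 1 | Expression 2
------------------------------------------
0 | 0 | 0 | 1 | 1
0 | 0 | 1 | 0 | 0
0 | 1 | 0 | 0 | 0
0 | 1 | 1 | 1 | 1
1 | 0 | 0 | 0 | 0
1 | 0 | 1 | 1 | 1
1 | 1 | 0 | 0 | 0
1 | 1 | 1 | 1 | 1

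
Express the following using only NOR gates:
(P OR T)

((P NOR T) NOR (P NOR T))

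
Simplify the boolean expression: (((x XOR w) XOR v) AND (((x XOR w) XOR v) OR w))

By absorption (E AND (E OR v) = E):
= ((x XOR w) XOR v)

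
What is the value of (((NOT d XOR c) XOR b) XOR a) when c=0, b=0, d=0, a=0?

Substituting: (((NOT 0 XOR 0) XOR 0) XOR 0)
= 1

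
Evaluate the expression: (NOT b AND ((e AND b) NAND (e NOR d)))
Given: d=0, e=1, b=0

Substituting: (NOT 0 AND ((1 AND 0) NAND (1 NOR 0)))
= 1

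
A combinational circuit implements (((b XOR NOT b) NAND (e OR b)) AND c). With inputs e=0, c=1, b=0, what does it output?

Substituting: (((0 XOR NOT 0) NAND (0 OR 0)) AND 1)
= 1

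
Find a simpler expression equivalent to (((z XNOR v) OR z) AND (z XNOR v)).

By absorption (E AND (E OR v) = E):
= (z XNOR v)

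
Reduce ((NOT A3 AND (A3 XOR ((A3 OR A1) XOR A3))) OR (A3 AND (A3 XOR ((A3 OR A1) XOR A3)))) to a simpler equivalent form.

By distribution ((E AND v) OR (E AND NOT v) = E) then XOR self-cancellation ((E XOR v) XOR v = E):
= (A3 OR A1)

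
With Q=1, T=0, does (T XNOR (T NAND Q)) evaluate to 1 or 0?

Substituting: (0 XNOR (0 NAND 1))
= 0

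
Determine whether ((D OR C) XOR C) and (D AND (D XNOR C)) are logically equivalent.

No. Counterexample: with C=0, D=1, Expression 1 = 1 but Expression 2 = 0.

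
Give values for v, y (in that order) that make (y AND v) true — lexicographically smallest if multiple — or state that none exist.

v=1, y=1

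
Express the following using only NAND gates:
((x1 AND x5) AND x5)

((((x1 NAND x5) NAND (x1 NAND x5)) NAND x5) NAND (((x1 NAND x5) NAND (x1 NAND x5)) NAND x5))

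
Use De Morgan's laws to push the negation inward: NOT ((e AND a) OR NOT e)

NOT (e AND a) AND e
De Morgan's: NOT(OR of terms) = AND of negations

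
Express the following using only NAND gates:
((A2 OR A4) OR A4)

((((A2 NAND A2) NAND (A4 NAND A4)) NAND ((A2 NAND A2) NAND (A4 NAND A4))) NAND (A4 NAND A4))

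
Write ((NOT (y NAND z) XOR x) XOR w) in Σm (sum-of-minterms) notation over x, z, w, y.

Σm(2, 3, 5, 6, 8, 9, 12, 15) = (NOT x AND NOT z AND w AND NOT y) OR (NOT x AND NOT z AND w AND y) OR (NOT x AND z AND NOT w AND y) OR (NOT x AND z AND w AND NOT y) OR (x AND NOT z AND NOT w AND NOT y) OR (x AND NOT z AND NOT w AND y) OR (x AND z AND NOT w AND NOT y) OR (x AND z AND w AND y)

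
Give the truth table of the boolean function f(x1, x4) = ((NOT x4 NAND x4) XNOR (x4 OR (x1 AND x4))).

x1 | x4 | Output
----------------
0 | 0 | 0
0 | 1 | 1
1 | 0 | 0
1 | 1 | 1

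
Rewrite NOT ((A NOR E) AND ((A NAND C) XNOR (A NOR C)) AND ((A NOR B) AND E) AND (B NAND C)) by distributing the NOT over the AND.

NOT (A NOR E) OR NOT ((A NAND C) XNOR (A NOR C)) OR NOT ((A NOR B) AND E) OR NOT (B NAND C)
De Morgan's: NOT(AND of terms) = OR of negations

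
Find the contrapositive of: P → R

Contrapositive: NOT R → NOT P
Note: A statement and its contrapositive are logically equivalent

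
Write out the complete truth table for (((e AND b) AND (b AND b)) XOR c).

b | e | c | Output
------------------
0 | 0 | 0 | 0
0 | 0 | 1 | 1
0 | 1 | 0 | 0
0 | 1 | 1 | 1
1 | 0 | 0 | 0
1 | 0 | 1 | 1
1 | 1 | 0 | 1
1 | 1 | 1 | 0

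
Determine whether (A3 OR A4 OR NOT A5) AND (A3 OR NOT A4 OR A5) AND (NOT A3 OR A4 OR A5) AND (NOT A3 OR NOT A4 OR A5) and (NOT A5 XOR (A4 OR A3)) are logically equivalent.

Yes, they are equivalent — the two output columns agree on all 8 assignments:
A3 | A4 | A5 | Expression 1 | Expression 2
------------------------------------------
0 | 0 | 0 | 1 | 1
0 | 0 | 1 | 0 | 0
0 | 1 | 0 | 0 | 0
0 | 1 | 1 | 1 | 1
1 | 0 | 0 | 0 | 0
1 | 0 | 1 | 1 | 1
1 | 1 | 0 | 0 | 0
1 | 1 | 1 | 1 | 1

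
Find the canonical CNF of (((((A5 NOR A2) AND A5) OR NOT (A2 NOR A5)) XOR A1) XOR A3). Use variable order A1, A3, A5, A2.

(A1 OR A3 OR A5 OR A2) AND (A1 OR NOT A3 OR A5 OR NOT A2) AND (A1 OR NOT A3 OR NOT A5 OR A2) AND (A1 OR NOT A3 OR NOT A5 OR NOT A2) AND (NOT A1 OR A3 OR A5 OR NOT A2) AND (NOT A1 OR A3 OR NOT A5 OR A2) AND (NOT A1 OR A3 OR NOT A5 OR NOT A2) AND (NOT A1 OR NOT A3 OR A5 OR A2)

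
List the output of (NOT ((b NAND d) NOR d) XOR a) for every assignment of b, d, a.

b | d | a | Output
------------------
0 | 0 | 0 | 1
0 | 0 | 1 | 0
0 | 1 | 0 | 1
0 | 1 | 1 | 0
1 | 0 | 0 | 1
1 | 0 | 1 | 0
1 | 1 | 0 | 1
1 | 1 | 1 | 0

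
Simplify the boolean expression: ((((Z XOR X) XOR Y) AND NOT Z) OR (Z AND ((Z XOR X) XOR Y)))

By distribution ((E AND v) OR (E AND NOT v) = E):
= ((Z XOR X) XOR Y)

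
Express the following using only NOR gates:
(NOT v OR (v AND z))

(((v NOR v) NOR ((v NOR v) NOR (z NOR z))) NOR ((v NOR v) NOR ((v NOR v) NOR (z NOR z))))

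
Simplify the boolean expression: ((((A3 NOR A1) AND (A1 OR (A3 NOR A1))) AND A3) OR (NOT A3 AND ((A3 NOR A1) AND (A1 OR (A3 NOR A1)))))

By distribution ((E AND v) OR (E AND NOT v) = E) then absorption (E AND (E OR v) = E):
= (A3 NOR A1)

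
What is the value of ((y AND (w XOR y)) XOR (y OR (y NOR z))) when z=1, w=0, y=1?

Substituting: ((1 AND (0 XOR 1)) XOR (1 OR (1 NOR 1)))
= 0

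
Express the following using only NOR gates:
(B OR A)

((B NOR A) NOR (B NOR A))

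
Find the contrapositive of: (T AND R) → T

Contrapositive: NOT T → NOT (T AND R)
Note: A statement and its contrapositive are logically equivalent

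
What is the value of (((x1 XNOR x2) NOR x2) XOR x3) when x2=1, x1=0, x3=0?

Substituting: (((0 XNOR 1) NOR 1) XOR 0)
= 0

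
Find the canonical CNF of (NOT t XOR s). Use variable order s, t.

(s OR NOT t) AND (NOT s OR t)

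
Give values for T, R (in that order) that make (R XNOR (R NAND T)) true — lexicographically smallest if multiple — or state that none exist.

T=0, R=1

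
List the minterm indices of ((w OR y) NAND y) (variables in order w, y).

Σm(0, 2) = (NOT w AND NOT y) OR (w AND NOT y)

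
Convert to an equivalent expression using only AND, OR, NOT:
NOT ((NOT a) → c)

(NOT a) AND NOT c
(Negated implication: NOT(A → B) = A AND NOT B)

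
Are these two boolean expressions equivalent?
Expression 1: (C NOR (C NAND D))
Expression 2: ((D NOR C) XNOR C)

No. Counterexample: with D=1, C=0, Expression 1 = 0 but Expression 2 = 1.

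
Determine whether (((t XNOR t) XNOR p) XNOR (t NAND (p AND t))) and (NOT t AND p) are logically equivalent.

Yes, they are equivalent — the two output columns agree on all 4 assignments:
t | p | Expression 1 | Expression 2
-----------------------------------
0 | 0 | 0 | 0
0 | 1 | 1 | 1
1 | 0 | 0 | 0
1 | 1 | 0 | 0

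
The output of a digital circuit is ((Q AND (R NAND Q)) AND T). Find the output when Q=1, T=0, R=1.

Substituting: ((1 AND (1 NAND 1)) AND 0)
= 0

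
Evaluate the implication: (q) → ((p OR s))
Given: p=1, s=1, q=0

Antecedent (q) = 0; consequent ((p OR s)) = 1.
0 → 1 = 1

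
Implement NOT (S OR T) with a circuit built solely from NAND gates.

(((S NAND S) NAND (T NAND T)) NAND ((S NAND S) NAND (T NAND T)))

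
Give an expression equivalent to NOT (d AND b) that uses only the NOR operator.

(((d NOR d) NOR (b NOR b)) NOR ((d NOR d) NOR (b NOR b)))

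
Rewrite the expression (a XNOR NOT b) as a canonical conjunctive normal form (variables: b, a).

(b OR a) AND (NOT b OR NOT a)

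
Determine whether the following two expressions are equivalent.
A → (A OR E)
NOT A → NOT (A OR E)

No, Inverse is not equivalent to original (counterexample: A=0, E=1)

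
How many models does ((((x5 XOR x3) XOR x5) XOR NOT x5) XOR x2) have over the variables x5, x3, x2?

Satisfying assignments: (0,0,0), (0,1,1), (1,0,1), (1,1,0)
Count: 4 out of 8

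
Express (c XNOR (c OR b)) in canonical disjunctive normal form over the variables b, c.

(NOT b AND NOT c) OR (NOT b AND c) OR (b AND c)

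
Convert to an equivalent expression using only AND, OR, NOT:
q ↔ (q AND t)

(q AND (q AND t)) OR (NOT q AND NOT (q AND t))
(Biconditional = both true or both false)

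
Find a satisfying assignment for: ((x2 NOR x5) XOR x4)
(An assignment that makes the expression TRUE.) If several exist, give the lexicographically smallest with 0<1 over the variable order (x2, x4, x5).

x2=0, x4=0, x5=0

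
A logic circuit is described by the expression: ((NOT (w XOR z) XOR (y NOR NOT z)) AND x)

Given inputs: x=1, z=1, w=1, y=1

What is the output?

Substituting: ((NOT (1 XOR 1) XOR (1 NOR NOT 1)) AND 1)
= 1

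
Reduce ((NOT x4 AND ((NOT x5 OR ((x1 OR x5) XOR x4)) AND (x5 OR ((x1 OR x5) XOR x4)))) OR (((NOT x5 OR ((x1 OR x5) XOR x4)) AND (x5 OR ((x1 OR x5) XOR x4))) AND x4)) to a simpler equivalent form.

By distribution ((E AND v) OR (E AND NOT v) = E) then distribution ((E OR v) AND (E OR NOT v) = E):
= ((x1 OR x5) XOR x4)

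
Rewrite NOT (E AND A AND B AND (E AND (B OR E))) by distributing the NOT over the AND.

NOT E OR NOT A OR NOT B OR NOT (E AND (B OR E))
De Morgan's: NOT(AND of terms) = OR of negations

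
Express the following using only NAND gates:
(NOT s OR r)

(((s NAND s) NAND (s NAND s)) NAND (r NAND r))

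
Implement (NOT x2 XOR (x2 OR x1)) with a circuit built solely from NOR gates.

(((((x2 NOR x2) NOR ((x2 NOR x1) NOR (x2 NOR x1))) NOR ((x2 NOR x2) NOR ((x2 NOR x1) NOR (x2 NOR x1)))) NOR (((x2 NOR x2) NOR ((x2 NOR x1) NOR (x2 NOR x1))) NOR ((x2 NOR x2) NOR ((x2 NOR x1) NOR (x2 NOR x1))))) NOR (((((x2 NOR x2) NOR (x2 NOR x2)) NOR (((x2 NOR x1) NOR (x2 NOR x1)) NOR ((x2 NOR x1) NOR (x2 NOR x1)))) NOR (((x2 NOR x2) NOR (x2 NOR x2)) NOR (((x2 NOR x1) NOR (x2 NOR x1)) NOR ((x2 NOR x1) NOR (x2 NOR x1))))) NOR ((((x2 NOR x2) NOR (x2 NOR x2)) NOR (((x2 NOR x1) NOR (x2 NOR x1)) NOR ((x2 NOR x1) NOR (x2 NOR x1)))) NOR (((x2 NOR x2) NOR (x2 NOR x2)) NOR (((x2 NOR x1) NOR (x2 NOR x1)) NOR ((x2 NOR x1) NOR (x2 NOR x1)))))))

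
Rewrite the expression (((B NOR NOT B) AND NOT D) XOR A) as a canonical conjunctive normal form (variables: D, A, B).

(D OR A OR B) AND (D OR A OR NOT B) AND (NOT D OR A OR B) AND (NOT D OR A OR NOT B)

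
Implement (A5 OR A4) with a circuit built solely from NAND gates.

((A5 NAND A5) NAND (A4 NAND A4))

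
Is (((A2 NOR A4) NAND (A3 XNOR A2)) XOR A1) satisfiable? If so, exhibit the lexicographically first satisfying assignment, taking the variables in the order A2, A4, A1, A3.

A2=0, A4=0, A1=0, A3=1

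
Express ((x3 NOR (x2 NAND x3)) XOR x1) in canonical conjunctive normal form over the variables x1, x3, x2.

(x1 OR x3 OR x2) AND (x1 OR x3 OR NOT x2) AND (x1 OR NOT x3 OR x2) AND (x1 OR NOT x3 OR NOT x2)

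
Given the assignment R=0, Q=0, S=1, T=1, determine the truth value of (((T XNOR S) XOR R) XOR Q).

Substituting: (((1 XNOR 1) XOR 0) XOR 0)
= 1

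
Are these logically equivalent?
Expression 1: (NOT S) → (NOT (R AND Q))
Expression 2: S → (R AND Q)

No, Inverse is not equivalent to original (counterexample: S=0, Q=1, R=1)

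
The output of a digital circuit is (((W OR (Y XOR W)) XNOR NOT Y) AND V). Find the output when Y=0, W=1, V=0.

Substituting: (((1 OR (0 XOR 1)) XNOR NOT 0) AND 0)
= 0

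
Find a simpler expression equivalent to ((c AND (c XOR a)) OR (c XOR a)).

By absorption (E OR (E AND v) = E):
= (c XOR a)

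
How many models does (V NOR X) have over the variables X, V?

Satisfying assignments: (0,0)
Count: 1 out of 4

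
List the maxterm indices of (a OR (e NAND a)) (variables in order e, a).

ΠM() = TRUE (no maxterms)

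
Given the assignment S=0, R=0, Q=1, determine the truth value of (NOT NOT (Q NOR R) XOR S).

Substituting: (NOT NOT (1 NOR 0) XOR 0)
= 0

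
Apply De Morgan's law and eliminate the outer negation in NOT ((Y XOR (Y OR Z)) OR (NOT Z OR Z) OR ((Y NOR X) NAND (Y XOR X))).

NOT (Y XOR (Y OR Z)) AND NOT (NOT Z OR Z) AND NOT ((Y NOR X) NAND (Y XOR X))
De Morgan's: NOT(OR of terms) = AND of negations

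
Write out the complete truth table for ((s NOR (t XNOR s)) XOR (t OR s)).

t | s | Output
--------------
0 | 0 | 0
0 | 1 | 1
1 | 0 | 0
1 | 1 | 1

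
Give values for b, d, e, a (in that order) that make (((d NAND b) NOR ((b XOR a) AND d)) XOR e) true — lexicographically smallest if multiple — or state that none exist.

b=0, d=0, e=1, a=0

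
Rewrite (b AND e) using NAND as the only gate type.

((b NAND e) NAND (b NAND e))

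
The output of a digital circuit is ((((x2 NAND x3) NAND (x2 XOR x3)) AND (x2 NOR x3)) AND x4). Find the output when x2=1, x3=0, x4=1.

Substituting: ((((1 NAND 0) NAND (1 XOR 0)) AND (1 NOR 0)) AND 1)
= 0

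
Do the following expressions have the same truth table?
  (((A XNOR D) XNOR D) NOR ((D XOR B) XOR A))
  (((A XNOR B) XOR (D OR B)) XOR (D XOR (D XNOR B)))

No. Counterexample: with B=0, A=0, D=0, Expression 1 = 1 but Expression 2 = 0.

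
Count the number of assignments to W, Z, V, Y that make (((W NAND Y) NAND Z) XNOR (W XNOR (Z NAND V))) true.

Satisfying assignments: (0,1,0,0), (0,1,0,1), (1,0,0,0), (1,0,0,1), (1,0,1,0), (1,0,1,1), (1,1,0,1), (1,1,1,0)
Count: 8 out of 16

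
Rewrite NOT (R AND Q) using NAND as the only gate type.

(((R NAND Q) NAND (R NAND Q)) NAND ((R NAND Q) NAND (R NAND Q)))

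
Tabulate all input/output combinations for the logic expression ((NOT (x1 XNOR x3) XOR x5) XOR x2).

x5 | x2 | x1 | x3 | Output
--------------------------
0 | 0 | 0 | 0 | 0
0 | 0 | 0 | 1 | 1
0 | 0 | 1 | 0 | 1
0 | 0 | 1 | 1 | 0
0 | 1 | 0 | 0 | 1
0 | 1 | 0 | 1 | 0
0 | 1 | 1 | 0 | 0
0 | 1 | 1 | 1 | 1
1 | 0 | 0 | 0 | 1
1 | 0 | 0 | 1 | 0
1 | 0 | 1 | 0 | 0
1 | 0 | 1 | 1 | 1
1 | 1 | 0 | 0 | 0
1 | 1 | 0 | 1 | 1
1 | 1 | 1 | 0 | 1
1 | 1 | 1 | 1 | 0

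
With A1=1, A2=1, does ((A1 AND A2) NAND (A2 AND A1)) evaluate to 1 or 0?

Substituting: ((1 AND 1) NAND (1 AND 1))
= 0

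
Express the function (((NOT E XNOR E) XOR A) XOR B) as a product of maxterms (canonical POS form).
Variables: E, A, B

ΠM(0, 3, 4, 7) = (E OR A OR B) AND (E OR NOT A OR NOT B) AND (NOT E OR A OR B) AND (NOT E OR NOT A OR NOT B)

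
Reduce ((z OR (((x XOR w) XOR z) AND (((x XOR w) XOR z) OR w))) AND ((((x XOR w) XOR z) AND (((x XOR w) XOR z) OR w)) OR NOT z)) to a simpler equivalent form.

By distribution ((E OR v) AND (E OR NOT v) = E) then absorption (E AND (E OR v) = E):
= ((x XOR w) XOR z)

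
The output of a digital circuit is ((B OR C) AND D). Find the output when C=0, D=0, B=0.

Substituting: ((0 OR 0) AND 0)
= 0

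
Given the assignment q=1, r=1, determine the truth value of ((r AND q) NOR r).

Substituting: ((1 AND 1) NOR 1)
= 0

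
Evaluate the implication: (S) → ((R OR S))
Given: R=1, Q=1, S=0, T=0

Antecedent (S) = 0; consequent ((R OR S)) = 1.
0 → 1 = 1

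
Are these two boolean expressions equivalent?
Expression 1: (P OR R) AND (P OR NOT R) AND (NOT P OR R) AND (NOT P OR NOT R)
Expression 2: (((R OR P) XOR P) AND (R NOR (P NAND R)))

Yes, they are equivalent — the two output columns agree on all 4 assignments:
P | R | Expression 1 | Expression 2
-----------------------------------
0 | 0 | 0 | 0
0 | 1 | 0 | 0
1 | 0 | 0 | 0
1 | 1 | 0 | 0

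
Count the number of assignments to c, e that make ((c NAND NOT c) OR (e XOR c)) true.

Satisfying assignments: (0,0), (0,1), (1,0), (1,1)
Count: 4 out of 4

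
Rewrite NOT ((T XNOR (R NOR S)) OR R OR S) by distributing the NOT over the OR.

NOT (T XNOR (R NOR S)) AND NOT R AND NOT S
De Morgan's: NOT(OR of terms) = AND of negations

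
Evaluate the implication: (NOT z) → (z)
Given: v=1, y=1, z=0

Antecedent (NOT z) = 1; consequent (z) = 0.
1 → 0 = 0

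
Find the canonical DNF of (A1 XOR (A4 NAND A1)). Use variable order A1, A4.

(NOT A1 AND NOT A4) OR (NOT A1 AND A4) OR (A1 AND A4)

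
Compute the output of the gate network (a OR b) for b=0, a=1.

Substituting: (1 OR 0)
= 1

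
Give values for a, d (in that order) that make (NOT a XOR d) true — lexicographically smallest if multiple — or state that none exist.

a=0, d=0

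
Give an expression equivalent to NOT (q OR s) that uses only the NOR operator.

(((q NOR s) NOR (q NOR s)) NOR ((q NOR s) NOR (q NOR s)))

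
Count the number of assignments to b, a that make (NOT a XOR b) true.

Satisfying assignments: (0,0), (1,1)
Count: 2 out of 4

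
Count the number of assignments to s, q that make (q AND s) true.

Satisfying assignments: (1,1)
Count: 1 out of 4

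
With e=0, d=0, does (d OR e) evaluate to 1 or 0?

Substituting: (0 OR 0)
= 0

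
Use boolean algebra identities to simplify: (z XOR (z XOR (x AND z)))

By XOR self-cancellation ((E XOR v) XOR v = E):
= (x AND z)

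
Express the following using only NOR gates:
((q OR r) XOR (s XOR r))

((((((q NOR r) NOR (q NOR r)) NOR ((((s NOR r) NOR (s NOR r)) NOR ((s NOR r) NOR (s NOR r))) NOR ((((s NOR s) NOR (r NOR r)) NOR ((s NOR s) NOR (r NOR r))) NOR (((s NOR s) NOR (r NOR r)) NOR ((s NOR s) NOR (r NOR r)))))) NOR (((q NOR r) NOR (q NOR r)) NOR ((((s NOR r) NOR (s NOR r)) NOR ((s NOR r) NOR (s NOR r))) NOR ((((s NOR s) NOR (r NOR r)) NOR ((s NOR s) NOR (r NOR r))) NOR (((s NOR s) NOR (r NOR r)) NOR ((s NOR s) NOR (r NOR r))))))) NOR ((((q NOR r) NOR (q NOR r)) NOR ((((s NOR r) NOR (s NOR r)) NOR ((s NOR r) NOR (s NOR r))) NOR ((((s NOR s) NOR (r NOR r)) NOR ((s NOR s) NOR (r NOR r))) NOR (((s NOR s) NOR (r NOR r)) NOR ((s NOR s) NOR (r NOR r)))))) NOR (((q NOR r) NOR (q NOR r)) NOR ((((s NOR r) NOR (s NOR r)) NOR ((s NOR r) NOR (s NOR r))) NOR ((((s NOR s) NOR (r NOR r)) NOR ((s NOR s) NOR (r NOR r))) NOR (((s NOR s) NOR (r NOR r)) NOR ((s NOR s) NOR (r NOR r)))))))) NOR ((((((q NOR r) NOR (q NOR r)) NOR ((q NOR r) NOR (q NOR r))) NOR (((((s NOR r) NOR (s NOR r)) NOR ((s NOR r) NOR (s NOR r))) NOR ((((s NOR s) NOR (r NOR r)) NOR ((s NOR s) NOR (r NOR r))) NOR (((s NOR s) NOR (r NOR r)) NOR ((s NOR s) NOR (r NOR r))))) NOR ((((s NOR r) NOR (s NOR r)) NOR ((s NOR r) NOR (s NOR r))) NOR ((((s NOR s) NOR (r NOR r)) NOR ((s NOR s) NOR (r NOR r))) NOR (((s NOR s) NOR (r NOR r)) NOR ((s NOR s) NOR (r NOR r))))))) NOR ((((q NOR r) NOR (q NOR r)) NOR ((q NOR r) NOR (q NOR r))) NOR (((((s NOR r) NOR (s NOR r)) NOR ((s NOR r) NOR (s NOR r))) NOR ((((s NOR s) NOR (r NOR r)) NOR ((s NOR s) NOR (r NOR r))) NOR (((s NOR s) NOR (r NOR r)) NOR ((s NOR s) NOR (r NOR r))))) NOR ((((s NOR r) NOR (s NOR r)) NOR ((s NOR r) NOR (s NOR r))) NOR ((((s NOR s) NOR (r NOR r)) NOR ((s NOR s) NOR (r NOR r))) NOR (((s NOR s) NOR (r NOR r)) NOR ((s NOR s) NOR (r NOR r)))))))) NOR (((((q NOR r) NOR (q NOR r)) NOR ((q NOR r) NOR (q NOR r))) NOR (((((s NOR r) NOR (s NOR r)) NOR ((s NOR r) NOR (s NOR r))) NOR ((((s NOR s) NOR (r NOR r)) NOR ((s NOR s) NOR (r NOR r))) NOR (((s NOR s) NOR (r NOR r)) NOR ((s NOR s) NOR (r NOR r))))) NOR ((((s NOR r) NOR (s NOR r)) NOR ((s NOR r) NOR (s NOR r))) NOR ((((s NOR s) NOR (r NOR r)) NOR ((s NOR s) NOR (r NOR r))) NOR (((s NOR s) NOR (r NOR r)) NOR ((s NOR s) NOR (r NOR r))))))) NOR ((((q NOR r) NOR (q NOR r)) NOR ((q NOR r) NOR (q NOR r))) NOR (((((s NOR r) NOR (s NOR r)) NOR ((s NOR r) NOR (s NOR r))) NOR ((((s NOR s) NOR (r NOR r)) NOR ((s NOR s) NOR (r NOR r))) NOR (((s NOR s) NOR (r NOR r)) NOR ((s NOR s) NOR (r NOR r))))) NOR ((((s NOR r) NOR (s NOR r)) NOR ((s NOR r) NOR (s NOR r))) NOR ((((s NOR s) NOR (r NOR r)) NOR ((s NOR s) NOR (r NOR r))) NOR (((s NOR s) NOR (r NOR r)) NOR ((s NOR s) NOR (r NOR r))))))))))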